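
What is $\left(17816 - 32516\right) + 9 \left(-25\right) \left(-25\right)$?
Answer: $-9075$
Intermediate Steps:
$\left(17816 - 32516\right) + 9 \left(-25\right) \left(-25\right) = -14700 - -5625 = -14700 + 5625 = -9075$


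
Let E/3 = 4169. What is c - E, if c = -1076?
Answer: -13583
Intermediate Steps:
E = 12507 (E = 3*4169 = 12507)
c - E = -1076 - 1*12507 = -1076 - 12507 = -13583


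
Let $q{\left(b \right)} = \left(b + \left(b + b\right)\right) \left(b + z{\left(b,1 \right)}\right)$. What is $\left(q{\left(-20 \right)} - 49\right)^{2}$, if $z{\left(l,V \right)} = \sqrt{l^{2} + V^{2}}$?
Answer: $2768401 - 138120 \sqrt{401} \approx 2550.2$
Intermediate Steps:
$z{\left(l,V \right)} = \sqrt{V^{2} + l^{2}}$
$q{\left(b \right)} = 3 b \left(b + \sqrt{1 + b^{2}}\right)$ ($q{\left(b \right)} = \left(b + \left(b + b\right)\right) \left(b + \sqrt{1^{2} + b^{2}}\right) = \left(b + 2 b\right) \left(b + \sqrt{1 + b^{2}}\right) = 3 b \left(b + \sqrt{1 + b^{2}}\right)$)
$\left(q{\left(-20 \right)} - 49\right)^{2} = \left(3 \left(-20\right) \left(-20 + \sqrt{1 + \left(-20\right)^{2}}\right) - 49\right)^{2} = \left(3 \left(-20\right) \left(-20 + \sqrt{1 + 400}\right) - 49\right)^{2} = \left(3 \left(-20\right) \left(-20 + \sqrt{401}\right) - 49\right)^{2} = \left(\left(1200 - 60 \sqrt{401}\right) - 49\right)^{2} = \left(1151 - 60 \sqrt{401}\right)^{2}$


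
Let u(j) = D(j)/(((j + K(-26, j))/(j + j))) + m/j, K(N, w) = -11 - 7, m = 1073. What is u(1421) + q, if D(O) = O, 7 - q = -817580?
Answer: 56404591018/68747 ≈ 8.2047e+5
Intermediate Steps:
K(N, w) = -18
q = 817587 (q = 7 - 1*(-817580) = 7 + 817580 = 817587)
u(j) = 1073/j + 2*j²/(-18 + j) (u(j) = j/(((j - 18)/(j + j))) + 1073/j = j/(((-18 + j)/((2*j)))) + 1073/j = j/(((-18 + j)*(1/(2*j)))) + 1073/j = j/(((-18 + j)/(2*j))) + 1073/j = j*(2*j/(-18 + j)) + 1073/j = 2*j²/(-18 + j) + 1073/j = 1073/j + 2*j²/(-18 + j))
u(1421) + q = (-19314 + 2*1421³ + 1073*1421)/(1421*(-18 + 1421)) + 817587 = (1/1421)*(-19314 + 2*2869341461 + 1524733)/1403 + 817587 = (1/1421)*(1/1403)*(-19314 + 5738682922 + 1524733) + 817587 = (1/1421)*(1/1403)*5740188341 + 817587 = 197937529/68747 + 817587 = 56404591018/68747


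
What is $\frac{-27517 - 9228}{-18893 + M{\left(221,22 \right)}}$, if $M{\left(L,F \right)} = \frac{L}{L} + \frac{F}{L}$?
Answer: $\frac{1624129}{835022} \approx 1.945$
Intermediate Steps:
$M{\left(L,F \right)} = 1 + \frac{F}{L}$
$\frac{-27517 - 9228}{-18893 + M{\left(221,22 \right)}} = \frac{-27517 - 9228}{-18893 + \frac{22 + 221}{221}} = - \frac{36745}{-18893 + \frac{1}{221} \cdot 243} = - \frac{36745}{-18893 + \frac{243}{221}} = - \frac{36745}{- \frac{4175110}{221}} = \left(-36745\right) \left(- \frac{221}{4175110}\right) = \frac{1624129}{835022}$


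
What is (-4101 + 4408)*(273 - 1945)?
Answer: -513304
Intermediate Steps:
(-4101 + 4408)*(273 - 1945) = 307*(-1672) = -513304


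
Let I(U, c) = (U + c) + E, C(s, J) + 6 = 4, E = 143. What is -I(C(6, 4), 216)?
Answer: -357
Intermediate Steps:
C(s, J) = -2 (C(s, J) = -6 + 4 = -2)
I(U, c) = 143 + U + c (I(U, c) = (U + c) + 143 = 143 + U + c)
-I(C(6, 4), 216) = -(143 - 2 + 216) = -1*357 = -357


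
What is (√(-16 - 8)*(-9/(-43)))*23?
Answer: 414*I*√6/43 ≈ 23.583*I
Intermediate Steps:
(√(-16 - 8)*(-9/(-43)))*23 = (√(-24)*(-9*(-1/43)))*23 = ((2*I*√6)*(9/43))*23 = (18*I*√6/43)*23 = 414*I*√6/43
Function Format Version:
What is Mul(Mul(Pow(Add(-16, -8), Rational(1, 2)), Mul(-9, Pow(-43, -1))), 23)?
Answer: Mul(Rational(414, 43), I, Pow(6, Rational(1, 2))) ≈ Mul(23.583, I)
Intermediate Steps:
Mul(Mul(Pow(Add(-16, -8), Rational(1, 2)), Mul(-9, Pow(-43, -1))), 23) = Mul(Mul(Pow(-24, Rational(1, 2)), Mul(-9, Rational(-1, 43))), 23) = Mul(Mul(Mul(2, I, Pow(6, Rational(1, 2))), Rational(9, 43)), 23) = Mul(Mul(Rational(18, 43), I, Pow(6, Rational(1, 2))), 23) = Mul(Rational(414, 43), I, Pow(6, Rational(1, 2)))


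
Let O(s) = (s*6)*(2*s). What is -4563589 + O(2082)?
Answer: 47453099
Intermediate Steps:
O(s) = 12*s**2 (O(s) = (6*s)*(2*s) = 12*s**2)
-4563589 + O(2082) = -4563589 + 12*2082**2 = -4563589 + 12*4334724 = -4563589 + 52016688 = 47453099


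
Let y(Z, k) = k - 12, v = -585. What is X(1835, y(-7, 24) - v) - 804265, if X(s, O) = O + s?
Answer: -801833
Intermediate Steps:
y(Z, k) = -12 + k
X(1835, y(-7, 24) - v) - 804265 = (((-12 + 24) - 1*(-585)) + 1835) - 804265 = ((12 + 585) + 1835) - 804265 = (597 + 1835) - 804265 = 2432 - 804265 = -801833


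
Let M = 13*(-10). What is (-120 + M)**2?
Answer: 62500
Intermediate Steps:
M = -130
(-120 + M)**2 = (-120 - 130)**2 = (-250)**2 = 62500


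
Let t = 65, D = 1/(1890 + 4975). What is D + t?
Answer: 446226/6865 ≈ 65.000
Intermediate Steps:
D = 1/6865 ≈ 0.00014567
D + t = 1/6865 + 65 = 446226/6865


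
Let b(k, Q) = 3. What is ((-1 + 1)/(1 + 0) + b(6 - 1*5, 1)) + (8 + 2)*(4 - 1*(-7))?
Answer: 113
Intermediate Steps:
((-1 + 1)/(1 + 0) + b(6 - 1*5, 1)) + (8 + 2)*(4 - 1*(-7)) = ((-1 + 1)/(1 + 0) + 3) + (8 + 2)*(4 - 1*(-7)) = (0/1 + 3) + 10*(4 + 7) = (0*1 + 3) + 10*11 = (0 + 3) + 110 = 3 + 110 = 113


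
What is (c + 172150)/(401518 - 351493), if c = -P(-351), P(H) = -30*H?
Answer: 32324/10005 ≈ 3.2308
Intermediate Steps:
c = -10530 (c = -(-30)*(-351) = -1*10530 = -10530)
(c + 172150)/(401518 - 351493) = (-10530 + 172150)/(401518 - 351493) = 161620/50025 = 161620*(1/50025) = 32324/10005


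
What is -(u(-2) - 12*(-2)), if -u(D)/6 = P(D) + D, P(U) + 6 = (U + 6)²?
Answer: 24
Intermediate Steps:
P(U) = -6 + (6 + U)² (P(U) = -6 + (U + 6)² = -6 + (6 + U)²)
u(D) = 36 - 6*D - 6*(6 + D)² (u(D) = -6*((-6 + (6 + D)²) + D) = -6*(-6 + D + (6 + D)²) = 36 - 6*D - 6*(6 + D)²)
-(u(-2) - 12*(-2)) = -((36 - 6*(-2) - 6*(6 - 2)²) - 12*(-2)) = -((36 + 12 - 6*4²) + 24) = -((36 + 12 - 6*16) + 24) = -((36 + 12 - 96) + 24) = -(-48 + 24) = -1*(-24) = 24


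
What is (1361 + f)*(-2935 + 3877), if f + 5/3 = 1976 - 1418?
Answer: 1806128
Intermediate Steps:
f = 1669/3 (f = -5/3 + (1976 - 1418) = -5/3 + 558 = 1669/3 ≈ 556.33)
(1361 + f)*(-2935 + 3877) = (1361 + 1669/3)*(-2935 + 3877) = (5752/3)*942 = 1806128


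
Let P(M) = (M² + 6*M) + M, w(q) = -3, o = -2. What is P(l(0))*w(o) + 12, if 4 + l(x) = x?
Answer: 48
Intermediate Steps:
l(x) = -4 + x
P(M) = M² + 7*M
P(l(0))*w(o) + 12 = ((-4 + 0)*(7 + (-4 + 0)))*(-3) + 12 = -4*(7 - 4)*(-3) + 12 = -4*3*(-3) + 12 = -12*(-3) + 12 = 36 + 12 = 48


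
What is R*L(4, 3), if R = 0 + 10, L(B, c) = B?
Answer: 40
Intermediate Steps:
R = 10
R*L(4, 3) = 10*4 = 40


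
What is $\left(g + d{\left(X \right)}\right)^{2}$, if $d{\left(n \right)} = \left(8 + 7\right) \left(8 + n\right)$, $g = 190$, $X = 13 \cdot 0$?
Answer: $96100$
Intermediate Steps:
$X = 0$
$d{\left(n \right)} = 120 + 15 n$ ($d{\left(n \right)} = 15 \left(8 + n\right) = 120 + 15 n$)
$\left(g + d{\left(X \right)}\right)^{2} = \left(190 + \left(120 + 15 \cdot 0\right)\right)^{2} = \left(190 + \left(120 + 0\right)\right)^{2} = \left(190 + 120\right)^{2} = 310^{2} = 96100$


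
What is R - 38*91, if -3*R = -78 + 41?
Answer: -10337/3 ≈ -3445.7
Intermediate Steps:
R = 37/3 (R = -(-78 + 41)/3 = -1/3*(-37) = 37/3 ≈ 12.333)
R - 38*91 = 37/3 - 38*91 = 37/3 - 3458 = -10337/3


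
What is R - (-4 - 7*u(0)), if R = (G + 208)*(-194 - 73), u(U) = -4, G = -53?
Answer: -41409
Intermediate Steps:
R = -41385 (R = (-53 + 208)*(-194 - 73) = 155*(-267) = -41385)
R - (-4 - 7*u(0)) = -41385 - (-4 - 7*(-4)) = -41385 - (-4 + 28) = -41385 - 1*24 = -41385 - 24 = -41409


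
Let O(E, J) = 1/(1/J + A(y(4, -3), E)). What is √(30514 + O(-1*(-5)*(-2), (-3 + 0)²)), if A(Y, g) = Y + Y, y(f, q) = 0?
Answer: √30523 ≈ 174.71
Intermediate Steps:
A(Y, g) = 2*Y
O(E, J) = J (O(E, J) = 1/(1/J + 2*0) = 1/(1/J + 0) = 1/(1/J) = J)
√(30514 + O(-1*(-5)*(-2), (-3 + 0)²)) = √(30514 + (-3 + 0)²) = √(30514 + (-3)²) = √(30514 + 9) = √30523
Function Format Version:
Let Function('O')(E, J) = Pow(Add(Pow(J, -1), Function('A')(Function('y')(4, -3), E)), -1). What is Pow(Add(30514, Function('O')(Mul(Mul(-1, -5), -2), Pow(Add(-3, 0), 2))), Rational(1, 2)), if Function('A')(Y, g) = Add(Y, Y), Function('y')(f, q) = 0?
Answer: Pow(30523, Rational(1, 2)) ≈ 174.71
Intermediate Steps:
Function('A')(Y, g) = Mul(2, Y)
Function('O')(E, J) = J (Function('O')(E, J) = Pow(Add(Pow(J, -1), Mul(2, 0)), -1) = Pow(Add(Pow(J, -1), 0), -1) = Pow(Pow(J, -1), -1) = J)
Pow(Add(30514, Function('O')(Mul(Mul(-1, -5), -2), Pow(Add(-3, 0), 2))), Rational(1, 2)) = Pow(Add(30514, Pow(Add(-3, 0), 2)), Rational(1, 2)) = Pow(Add(30514, Pow(-3, 2)), Rational(1, 2)) = Pow(Add(30514, 9), Rational(1, 2)) = Pow(30523, Rational(1, 2))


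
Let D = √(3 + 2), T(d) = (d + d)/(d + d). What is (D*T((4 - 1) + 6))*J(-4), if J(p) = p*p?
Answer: 16*√5 ≈ 35.777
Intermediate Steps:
J(p) = p²
T(d) = 1 (T(d) = (2*d)/((2*d)) = (2*d)*(1/(2*d)) = 1)
D = √5 ≈ 2.2361
(D*T((4 - 1) + 6))*J(-4) = (√5*1)*(-4)² = √5*16 = 16*√5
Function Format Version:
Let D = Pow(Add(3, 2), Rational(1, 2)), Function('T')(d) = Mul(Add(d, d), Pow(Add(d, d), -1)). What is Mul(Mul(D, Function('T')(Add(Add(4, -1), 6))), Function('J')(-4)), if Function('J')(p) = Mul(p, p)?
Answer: Mul(16, Pow(5, Rational(1, 2))) ≈ 35.777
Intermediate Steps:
Function('J')(p) = Pow(p, 2)
Function('T')(d) = 1 (Function('T')(d) = Mul(Mul(2, d), Pow(Mul(2, d), -1)) = Mul(Mul(2, d), Mul(Rational(1, 2), Pow(d, -1))) = 1)
D = Pow(5, Rational(1, 2)) ≈ 2.2361
Mul(Mul(D, Function('T')(Add(Add(4, -1), 6))), Function('J')(-4)) = Mul(Mul(Pow(5, Rational(1, 2)), 1), Pow(-4, 2)) = Mul(Pow(5, Rational(1, 2)), 16) = Mul(16, Pow(5, Rational(1, 2)))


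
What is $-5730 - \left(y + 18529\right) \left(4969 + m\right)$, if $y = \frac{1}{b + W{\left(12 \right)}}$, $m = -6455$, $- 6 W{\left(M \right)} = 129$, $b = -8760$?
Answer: $\frac{483480653960}{17563} \approx 2.7528 \cdot 10^{7}$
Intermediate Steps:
$W{\left(M \right)} = - \frac{43}{2}$ ($W{\left(M \right)} = \left(- \frac{1}{6}\right) 129 = - \frac{43}{2}$)
$y = - \frac{2}{17563}$ ($y = \frac{1}{-8760 - \frac{43}{2}} = \frac{1}{- \frac{17563}{2}} = - \frac{2}{17563} \approx -0.00011388$)
$-5730 - \left(y + 18529\right) \left(4969 + m\right) = -5730 - \left(- \frac{2}{17563} + 18529\right) \left(4969 - 6455\right) = -5730 - \frac{325424825}{17563} \left(-1486\right) = -5730 - - \frac{483581289950}{17563} = -5730 + \frac{483581289950}{17563} = \frac{483480653960}{17563}$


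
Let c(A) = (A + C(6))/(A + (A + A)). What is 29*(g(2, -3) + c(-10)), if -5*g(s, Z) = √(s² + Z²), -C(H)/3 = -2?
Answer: 58/15 - 29*√13/5 ≈ -17.046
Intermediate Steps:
C(H) = 6 (C(H) = -3*(-2) = 6)
c(A) = (6 + A)/(3*A) (c(A) = (A + 6)/(A + (A + A)) = (6 + A)/(A + 2*A) = (6 + A)/((3*A)) = (6 + A)*(1/(3*A)) = (6 + A)/(3*A))
g(s, Z) = -√(Z² + s²)/5 (g(s, Z) = -√(s² + Z²)/5 = -√(Z² + s²)/5)
29*(g(2, -3) + c(-10)) = 29*(-√((-3)² + 2²)/5 + (⅓)*(6 - 10)/(-10)) = 29*(-√(9 + 4)/5 + (⅓)*(-⅒)*(-4)) = 29*(-√13/5 + 2/15) = 29*(2/15 - √13/5) = 58/15 - 29*√13/5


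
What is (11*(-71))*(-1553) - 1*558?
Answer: 1212335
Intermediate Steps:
(11*(-71))*(-1553) - 1*558 = -781*(-1553) - 558 = 1212893 - 558 = 1212335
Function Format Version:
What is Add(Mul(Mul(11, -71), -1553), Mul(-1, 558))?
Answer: 1212335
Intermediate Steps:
Add(Mul(Mul(11, -71), -1553), Mul(-1, 558)) = Add(Mul(-781, -1553), -558) = Add(1212893, -558) = 1212335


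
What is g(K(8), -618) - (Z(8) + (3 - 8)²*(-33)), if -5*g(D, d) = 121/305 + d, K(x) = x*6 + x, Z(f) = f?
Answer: 1434294/1525 ≈ 940.52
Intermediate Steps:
K(x) = 7*x (K(x) = 6*x + x = 7*x)
g(D, d) = -121/1525 - d/5 (g(D, d) = -(121/305 + d)/5 = -121/1525 - d/5)
g(K(8), -618) - (Z(8) + (3 - 8)²*(-33)) = (-121/1525 - ⅕*(-618)) - (8 + (3 - 8)²*(-33)) = (-121/1525 + 618/5) - (8 + (-5)²*(-33)) = 188369/1525 - (8 + 25*(-33)) = 188369/1525 - (8 - 825) = 188369/1525 - 1*(-817) = 188369/1525 + 817 = 1434294/1525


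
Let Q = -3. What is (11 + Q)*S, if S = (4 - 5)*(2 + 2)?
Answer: -32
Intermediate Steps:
S = -4 (S = -1*4 = -4)
(11 + Q)*S = (11 - 3)*(-4) = 8*(-4) = -32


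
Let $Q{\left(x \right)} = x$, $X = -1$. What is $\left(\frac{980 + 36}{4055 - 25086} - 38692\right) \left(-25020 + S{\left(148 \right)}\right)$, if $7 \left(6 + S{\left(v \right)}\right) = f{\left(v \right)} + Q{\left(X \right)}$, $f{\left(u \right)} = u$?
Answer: $\frac{20347380362340}{21031} \approx 9.6749 \cdot 10^{8}$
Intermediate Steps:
$S{\left(v \right)} = - \frac{43}{7} + \frac{v}{7}$ ($S{\left(v \right)} = -6 + \frac{v - 1}{7} = -6 + \frac{-1 + v}{7} = -6 + \left(- \frac{1}{7} + \frac{v}{7}\right) = - \frac{43}{7} + \frac{v}{7}$)
$\left(\frac{980 + 36}{4055 - 25086} - 38692\right) \left(-25020 + S{\left(148 \right)}\right) = \left(\frac{980 + 36}{4055 - 25086} - 38692\right) \left(-25020 + \left(- \frac{43}{7} + \frac{1}{7} \cdot 148\right)\right) = \left(\frac{1016}{-21031} - 38692\right) \left(-25020 + \left(- \frac{43}{7} + \frac{148}{7}\right)\right) = \left(1016 \left(- \frac{1}{21031}\right) - 38692\right) \left(-25020 + 15\right) = \left(- \frac{1016}{21031} - 38692\right) \left(-25005\right) = \left(- \frac{813732468}{21031}\right) \left(-25005\right) = \frac{20347380362340}{21031}$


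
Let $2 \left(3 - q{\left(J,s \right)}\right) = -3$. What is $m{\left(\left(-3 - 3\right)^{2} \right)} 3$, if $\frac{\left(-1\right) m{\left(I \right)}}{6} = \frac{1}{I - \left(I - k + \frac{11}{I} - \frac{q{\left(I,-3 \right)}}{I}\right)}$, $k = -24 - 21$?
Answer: $\frac{1296}{3253} \approx 0.3984$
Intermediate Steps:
$q{\left(J,s \right)} = \frac{9}{2}$ ($q{\left(J,s \right)} = 3 - - \frac{3}{2} = 3 + \frac{3}{2} = \frac{9}{2}$)
$k = -45$ ($k = -24 - 21 = -45$)
$m{\left(I \right)} = - \frac{6}{-45 - \frac{13}{2 I}}$ ($m{\left(I \right)} = - \frac{6}{I - \left(45 + I + \frac{13}{2 I}\right)} = - \frac{6}{-45 - \frac{13}{2 I}}$)
$m{\left(\left(-3 - 3\right)^{2} \right)} 3 = \frac{12 \left(-3 - 3\right)^{2}}{13 + 90 \left(-3 - 3\right)^{2}} \cdot 3 = \frac{12 \left(-6\right)^{2}}{13 + 90 \left(-6\right)^{2}} \cdot 3 = 12 \cdot 36 \frac{1}{13 + 90 \cdot 36} \cdot 3 = 12 \cdot 36 \frac{1}{13 + 3240} \cdot 3 = 12 \cdot 36 \cdot \frac{1}{3253} \cdot 3 = \frac{432}{3253} \cdot 3 = \frac{1296}{3253}$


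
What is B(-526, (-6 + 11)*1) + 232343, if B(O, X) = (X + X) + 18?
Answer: 232371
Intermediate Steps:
B(O, X) = 18 + 2*X (B(O, X) = 2*X + 18 = 18 + 2*X)
B(-526, (-6 + 11)*1) + 232343 = (18 + 2*((-6 + 11)*1)) + 232343 = (18 + 2*(5*1)) + 232343 = (18 + 2*5) + 232343 = (18 + 10) + 232343 = 28 + 232343 = 232371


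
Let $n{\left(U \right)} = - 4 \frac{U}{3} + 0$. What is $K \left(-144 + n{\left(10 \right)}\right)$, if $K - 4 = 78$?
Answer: $- \frac{38704}{3} \approx -12901.0$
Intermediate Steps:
$K = 82$ ($K = 4 + 78 = 82$)
$n{\left(U \right)} = - \frac{4 U}{3}$ ($n{\left(U \right)} = - 4 U \frac{1}{3} + 0 = - 4 \frac{U}{3} + 0 = - \frac{4 U}{3} + 0 = - \frac{4 U}{3}$)
$K \left(-144 + n{\left(10 \right)}\right) = 82 \left(-144 - \frac{40}{3}\right) = 82 \left(- \frac{472}{3}\right) = - \frac{38704}{3}$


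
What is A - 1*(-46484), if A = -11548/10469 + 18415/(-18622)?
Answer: 9061820794021/194953718 ≈ 46482.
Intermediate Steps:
A = -407833491/194953718 (A = -11548*1/10469 + 18415*(-1/18622) = -11548/10469 - 18415/18622 = -407833491/194953718 ≈ -2.0919)
A - 1*(-46484) = -407833491/194953718 - 1*(-46484) = -407833491/194953718 + 46484 = 9061820794021/194953718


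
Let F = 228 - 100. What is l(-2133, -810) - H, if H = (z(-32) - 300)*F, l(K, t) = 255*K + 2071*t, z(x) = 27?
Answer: -2186481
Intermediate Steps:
F = 128
H = -34944 (H = (27 - 300)*128 = -273*128 = -34944)
l(-2133, -810) - H = (255*(-2133) + 2071*(-810)) - 1*(-34944) = (-543915 - 1677510) + 34944 = -2221425 + 34944 = -2186481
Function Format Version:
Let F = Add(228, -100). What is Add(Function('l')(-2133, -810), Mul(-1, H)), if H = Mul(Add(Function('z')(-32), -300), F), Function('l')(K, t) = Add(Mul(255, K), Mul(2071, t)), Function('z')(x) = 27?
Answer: -2186481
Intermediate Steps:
F = 128
H = -34944 (H = Mul(Add(27, -300), 128) = Mul(-273, 128) = -34944)
Add(Function('l')(-2133, -810), Mul(-1, H)) = Add(Add(Mul(255, -2133), Mul(2071, -810)), Mul(-1, -34944)) = Add(Add(-543915, -1677510), 34944) = Add(-2221425, 34944) = -2186481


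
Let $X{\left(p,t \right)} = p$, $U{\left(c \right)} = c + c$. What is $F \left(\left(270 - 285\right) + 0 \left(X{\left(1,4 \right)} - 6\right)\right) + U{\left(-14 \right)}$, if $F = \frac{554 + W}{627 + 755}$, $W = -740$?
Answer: $- \frac{17953}{691} \approx -25.981$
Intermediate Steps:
$U{\left(c \right)} = 2 c$
$F = - \frac{93}{691}$ ($F = \frac{554 - 740}{627 + 755} = - \frac{186}{1382} = \left(-186\right) \frac{1}{1382} = - \frac{93}{691} \approx -0.13459$)
$F \left(\left(270 - 285\right) + 0 \left(X{\left(1,4 \right)} - 6\right)\right) + U{\left(-14 \right)} = - \frac{93 \left(\left(270 - 285\right) + 0 \left(1 - 6\right)\right)}{691} + 2 \left(-14\right) = - \frac{93 \left(-15 + 0 \left(-5\right)\right)}{691} - 28 = - \frac{93 \left(-15 + 0\right)}{691} - 28 = \left(- \frac{93}{691}\right) \left(-15\right) - 28 = \frac{1395}{691} - 28 = - \frac{17953}{691}$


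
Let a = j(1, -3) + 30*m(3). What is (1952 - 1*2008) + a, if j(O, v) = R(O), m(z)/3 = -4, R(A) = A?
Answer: -415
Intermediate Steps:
m(z) = -12 (m(z) = 3*(-4) = -12)
j(O, v) = O
a = -359 (a = 1 + 30*(-12) = 1 - 360 = -359)
(1952 - 1*2008) + a = (1952 - 1*2008) - 359 = (1952 - 2008) - 359 = -56 - 359 = -415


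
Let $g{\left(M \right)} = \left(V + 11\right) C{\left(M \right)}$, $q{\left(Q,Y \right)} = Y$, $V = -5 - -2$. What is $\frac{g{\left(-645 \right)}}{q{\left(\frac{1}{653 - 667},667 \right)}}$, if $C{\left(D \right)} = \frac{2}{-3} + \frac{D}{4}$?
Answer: $- \frac{134}{69} \approx -1.942$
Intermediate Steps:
$V = -3$ ($V = -5 + 2 = -3$)
$C{\left(D \right)} = - \frac{2}{3} + \frac{D}{4}$ ($C{\left(D \right)} = 2 \left(- \frac{1}{3}\right) + D \frac{1}{4} = - \frac{2}{3} + \frac{D}{4}$)
$g{\left(M \right)} = - \frac{16}{3} + 2 M$ ($g{\left(M \right)} = \left(-3 + 11\right) \left(- \frac{2}{3} + \frac{M}{4}\right) = 8 \left(- \frac{2}{3} + \frac{M}{4}\right) = - \frac{16}{3} + 2 M$)
$\frac{g{\left(-645 \right)}}{q{\left(\frac{1}{653 - 667},667 \right)}} = \frac{- \frac{16}{3} + 2 \left(-645\right)}{667} = \left(- \frac{16}{3} - 1290\right) \frac{1}{667} = \left(- \frac{3886}{3}\right) \frac{1}{667} = - \frac{134}{69}$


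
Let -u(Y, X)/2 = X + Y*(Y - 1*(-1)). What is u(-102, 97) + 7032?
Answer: -13766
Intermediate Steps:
u(Y, X) = -2*X - 2*Y*(1 + Y) (u(Y, X) = -2*(X + Y*(Y - 1*(-1))) = -2*(X + Y*(Y + 1)) = -2*(X + Y*(1 + Y)) = -2*X - 2*Y*(1 + Y))
u(-102, 97) + 7032 = (-2*97 - 2*(-102) - 2*(-102)**2) + 7032 = (-194 + 204 - 2*10404) + 7032 = (-194 + 204 - 20808) + 7032 = -20798 + 7032 = -13766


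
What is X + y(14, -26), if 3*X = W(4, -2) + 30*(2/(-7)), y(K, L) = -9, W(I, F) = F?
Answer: -263/21 ≈ -12.524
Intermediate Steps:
X = -74/21 (X = (-2 + 30*(2/(-7)))/3 = (-2 + 30*(2*(-⅐)))/3 = (-2 + 30*(-2/7))/3 = (-2 - 60/7)/3 = (⅓)*(-74/7) = -74/21 ≈ -3.5238)
X + y(14, -26) = -74/21 - 9 = -263/21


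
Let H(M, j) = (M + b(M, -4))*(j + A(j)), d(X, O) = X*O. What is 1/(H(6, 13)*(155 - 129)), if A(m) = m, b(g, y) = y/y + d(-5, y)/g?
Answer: 3/20956 ≈ 0.00014316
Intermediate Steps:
d(X, O) = O*X
b(g, y) = 1 - 5*y/g (b(g, y) = y/y + (y*(-5))/g = 1 + (-5*y)/g = 1 - 5*y/g)
H(M, j) = 2*j*(M + (20 + M)/M) (H(M, j) = (M + (M - 5*(-4))/M)*(j + j) = (M + (M + 20)/M)*(2*j) = (M + (20 + M)/M)*(2*j) = 2*j*(M + (20 + M)/M))
1/(H(6, 13)*(155 - 129)) = 1/((2*13*(20 + 6 + 6**2)/6)*(155 - 129)) = 1/((2*13*(1/6)*(20 + 6 + 36))*26) = 1/((2*13*(1/6)*62)*26) = 1/((806/3)*26) = 1/(20956/3) = 3/20956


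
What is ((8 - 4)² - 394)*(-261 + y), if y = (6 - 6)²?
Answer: 98658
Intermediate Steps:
y = 0 (y = 0² = 0)
((8 - 4)² - 394)*(-261 + y) = ((8 - 4)² - 394)*(-261 + 0) = (4² - 394)*(-261) = (16 - 394)*(-261) = -378*(-261) = 98658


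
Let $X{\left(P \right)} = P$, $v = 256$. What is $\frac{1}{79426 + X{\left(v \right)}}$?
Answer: $\frac{1}{79682} \approx 1.255 \cdot 10^{-5}$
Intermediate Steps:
$\frac{1}{79426 + X{\left(v \right)}} = \frac{1}{79426 + 256} = \frac{1}{79682}$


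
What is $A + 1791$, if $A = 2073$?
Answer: $3864$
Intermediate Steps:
$A + 1791 = 2073 + 1791 = 3864$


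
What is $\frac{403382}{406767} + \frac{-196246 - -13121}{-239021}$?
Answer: $\frac{170905975897}{97225855107} \approx 1.7578$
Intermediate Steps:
$\frac{403382}{406767} + \frac{-196246 - -13121}{-239021} = 403382 \cdot \frac{1}{406767} + \left(-196246 + 13121\right) \left(- \frac{1}{239021}\right) = \frac{403382}{406767} - - \frac{183125}{239021} = \frac{403382}{406767} + \frac{183125}{239021} = \frac{170905975897}{97225855107}$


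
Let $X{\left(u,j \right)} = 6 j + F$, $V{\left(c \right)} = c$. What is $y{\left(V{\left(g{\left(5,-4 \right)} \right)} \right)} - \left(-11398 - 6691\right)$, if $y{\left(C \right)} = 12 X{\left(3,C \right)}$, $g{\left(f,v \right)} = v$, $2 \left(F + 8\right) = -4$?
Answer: $17681$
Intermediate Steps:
$F = -10$ ($F = -8 + \frac{1}{2} \left(-4\right) = -8 - 2 = -10$)
$X{\left(u,j \right)} = -10 + 6 j$ ($X{\left(u,j \right)} = 6 j - 10 = -10 + 6 j$)
$y{\left(C \right)} = -120 + 72 C$ ($y{\left(C \right)} = 12 \left(-10 + 6 C\right) = -120 + 72 C$)
$y{\left(V{\left(g{\left(5,-4 \right)} \right)} \right)} - \left(-11398 - 6691\right) = \left(-120 + 72 \left(-4\right)\right) - \left(-11398 - 6691\right) = \left(-120 - 288\right) - -18089 = -408 + 18089 = 17681$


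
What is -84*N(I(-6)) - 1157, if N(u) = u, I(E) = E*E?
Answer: -4181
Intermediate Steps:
I(E) = E²
-84*N(I(-6)) - 1157 = -84*(-6)² - 1157 = -84*36 - 1157 = -3024 - 1157 = -4181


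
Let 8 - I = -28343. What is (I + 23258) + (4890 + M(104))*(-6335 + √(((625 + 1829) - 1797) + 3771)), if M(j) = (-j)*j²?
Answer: 7095086899 - 6719844*√123 ≈ 7.0206e+9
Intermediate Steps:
I = 28351 (I = 8 - 1*(-28343) = 8 + 28343 = 28351)
M(j) = -j³
(I + 23258) + (4890 + M(104))*(-6335 + √(((625 + 1829) - 1797) + 3771)) = (28351 + 23258) + (4890 - 1*104³)*(-6335 + √(((625 + 1829) - 1797) + 3771)) = 51609 + (4890 - 1*1124864)*(-6335 + √((2454 - 1797) + 3771)) = 51609 + (4890 - 1124864)*(-6335 + √(657 + 3771)) = 51609 - 1119974*(-6335 + √4428) = 51609 - 1119974*(-6335 + 6*√123) = 51609 + (7095035290 - 6719844*√123) = 7095086899 - 6719844*√123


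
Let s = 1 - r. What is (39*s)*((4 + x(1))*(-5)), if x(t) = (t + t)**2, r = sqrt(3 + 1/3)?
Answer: -1560 + 520*sqrt(30) ≈ 1288.2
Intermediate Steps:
r = sqrt(30)/3 (r = sqrt(3 + 1/3) = sqrt(10/3) = sqrt(30)/3 ≈ 1.8257)
x(t) = 4*t**2 (x(t) = (2*t)**2 = 4*t**2)
s = 1 - sqrt(30)/3 ≈ -0.82574
(39*s)*((4 + x(1))*(-5)) = (39*(1 - sqrt(30)/3))*((4 + 4*1**2)*(-5)) = (39 - 13*sqrt(30))*((4 + 4*1)*(-5)) = (39 - 13*sqrt(30))*((4 + 4)*(-5)) = (39 - 13*sqrt(30))*(8*(-5)) = (39 - 13*sqrt(30))*(-40) = -1560 + 520*sqrt(30)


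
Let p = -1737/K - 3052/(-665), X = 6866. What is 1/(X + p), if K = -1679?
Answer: 159505/1096058389 ≈ 0.00014553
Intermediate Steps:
p = 897059/159505 (p = -1737/(-1679) - 3052/(-665) = -1737*(-1/1679) - 3052*(-1/665) = 1737/1679 + 436/95 = 897059/159505 ≈ 5.6240)
1/(X + p) = 1/(6866 + 897059/159505) = 1/(1096058389/159505) = 159505/1096058389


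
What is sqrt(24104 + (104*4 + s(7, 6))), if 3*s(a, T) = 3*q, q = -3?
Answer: sqrt(24517) ≈ 156.58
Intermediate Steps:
s(a, T) = -3 (s(a, T) = (3*(-3))/3 = (1/3)*(-9) = -3)
sqrt(24104 + (104*4 + s(7, 6))) = sqrt(24104 + (104*4 - 3)) = sqrt(24104 + (416 - 3)) = sqrt(24104 + 413) = sqrt(24517)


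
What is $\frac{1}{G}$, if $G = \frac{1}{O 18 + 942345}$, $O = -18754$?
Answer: $604773$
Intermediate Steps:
$G = \frac{1}{604773}$ ($G = \frac{1}{\left(-18754\right) 18 + 942345} = \frac{1}{-337572 + 942345} = \frac{1}{604773} \approx 1.6535 \cdot 10^{-6}$)
$\frac{1}{G} = \frac{1}{\frac{1}{604773}} = 604773$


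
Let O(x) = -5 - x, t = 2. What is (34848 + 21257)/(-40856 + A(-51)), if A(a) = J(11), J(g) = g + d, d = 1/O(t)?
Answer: -392735/285916 ≈ -1.3736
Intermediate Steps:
d = -⅐ (d = 1/(-5 - 1*2) = 1/(-5 - 2) = 1/(-7) = -⅐ ≈ -0.14286)
J(g) = -⅐ + g (J(g) = g - ⅐ = -⅐ + g)
A(a) = 76/7 (A(a) = -⅐ + 11 = 76/7)
(34848 + 21257)/(-40856 + A(-51)) = (34848 + 21257)/(-40856 + 76/7) = 56105/(-285916/7) = 56105*(-7/285916) = -392735/285916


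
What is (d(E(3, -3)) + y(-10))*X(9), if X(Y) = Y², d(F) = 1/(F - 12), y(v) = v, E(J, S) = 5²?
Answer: -10449/13 ≈ -803.77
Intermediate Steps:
E(J, S) = 25
d(F) = 1/(-12 + F)
(d(E(3, -3)) + y(-10))*X(9) = (1/(-12 + 25) - 10)*9² = (1/13 - 10)*81 = -129/13*81 = -10449/13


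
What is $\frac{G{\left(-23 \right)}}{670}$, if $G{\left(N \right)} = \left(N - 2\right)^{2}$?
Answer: $\frac{125}{134} \approx 0.93284$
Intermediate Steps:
$G{\left(N \right)} = \left(-2 + N\right)^{2}$
$\frac{G{\left(-23 \right)}}{670} = \frac{\left(-2 - 23\right)^{2}}{670} = \left(-25\right)^{2} \cdot \frac{1}{670} = 625 \cdot \frac{1}{670} = \frac{125}{134}$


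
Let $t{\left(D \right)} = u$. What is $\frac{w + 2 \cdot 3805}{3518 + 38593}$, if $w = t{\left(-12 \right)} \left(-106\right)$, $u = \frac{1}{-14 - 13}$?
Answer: $\frac{205576}{1136997} \approx 0.18081$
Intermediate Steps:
$u = - \frac{1}{27}$ ($u = \frac{1}{-27} = - \frac{1}{27} \approx -0.037037$)
$t{\left(D \right)} = - \frac{1}{27}$
$w = \frac{106}{27}$ ($w = \left(- \frac{1}{27}\right) \left(-106\right) = \frac{106}{27} \approx 3.9259$)
$\frac{w + 2 \cdot 3805}{3518 + 38593} = \frac{\frac{106}{27} + 2 \cdot 3805}{3518 + 38593} = \frac{\frac{106}{27} + 7610}{42111} = \frac{205576}{27} \cdot \frac{1}{42111} = \frac{205576}{1136997}$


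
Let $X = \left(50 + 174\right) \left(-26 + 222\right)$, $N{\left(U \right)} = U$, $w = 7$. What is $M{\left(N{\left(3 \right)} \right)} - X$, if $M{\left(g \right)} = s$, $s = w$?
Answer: $-43897$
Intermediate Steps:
$X = 43904$ ($X = 224 \cdot 196 = 43904$)
$s = 7$
$M{\left(g \right)} = 7$
$M{\left(N{\left(3 \right)} \right)} - X = 7 - 43904 = -43897$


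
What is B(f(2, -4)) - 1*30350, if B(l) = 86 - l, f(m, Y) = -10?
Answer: -30254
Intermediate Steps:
B(f(2, -4)) - 1*30350 = (86 - 1*(-10)) - 1*30350 = (86 + 10) - 30350 = 96 - 30350 = -30254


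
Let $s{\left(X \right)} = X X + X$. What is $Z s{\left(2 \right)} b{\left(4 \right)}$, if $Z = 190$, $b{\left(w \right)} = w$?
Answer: $4560$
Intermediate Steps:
$s{\left(X \right)} = X + X^{2}$ ($s{\left(X \right)} = X^{2} + X = X + X^{2}$)
$Z s{\left(2 \right)} b{\left(4 \right)} = 190 \cdot 2 \left(1 + 2\right) 4 = 190 \cdot 2 \cdot 3 \cdot 4 = 190 \cdot 6 \cdot 4 = 1140 \cdot 4 = 4560$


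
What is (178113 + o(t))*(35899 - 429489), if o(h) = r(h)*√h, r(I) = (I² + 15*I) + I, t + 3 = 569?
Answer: -70103495670 - 129653269080*√566 ≈ -3.1547e+12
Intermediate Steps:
t = 566 (t = -3 + 569 = 566)
r(I) = I² + 16*I
o(h) = h^(3/2)*(16 + h) (o(h) = (h*(16 + h))*√h = h^(3/2)*(16 + h))
(178113 + o(t))*(35899 - 429489) = (178113 + 566^(3/2)*(16 + 566))*(35899 - 429489) = (178113 + (566*√566)*582)*(-393590) = (178113 + 329412*√566)*(-393590) = -70103495670 - 129653269080*√566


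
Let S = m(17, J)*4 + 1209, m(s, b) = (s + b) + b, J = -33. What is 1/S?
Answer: 1/1013 ≈ 0.00098717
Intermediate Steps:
m(s, b) = s + 2*b (m(s, b) = (b + s) + b = s + 2*b)
S = 1013 (S = (17 + 2*(-33))*4 + 1209 = (17 - 66)*4 + 1209 = -49*4 + 1209 = -196 + 1209 = 1013)
1/S = 1/1013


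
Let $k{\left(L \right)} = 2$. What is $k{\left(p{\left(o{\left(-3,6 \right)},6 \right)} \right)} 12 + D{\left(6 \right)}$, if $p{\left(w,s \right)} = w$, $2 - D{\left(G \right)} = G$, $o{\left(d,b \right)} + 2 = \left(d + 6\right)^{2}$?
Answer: $20$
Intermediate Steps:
$o{\left(d,b \right)} = -2 + \left(6 + d\right)^{2}$ ($o{\left(d,b \right)} = -2 + \left(d + 6\right)^{2} = -2 + \left(6 + d\right)^{2}$)
$D{\left(G \right)} = 2 - G$
$k{\left(p{\left(o{\left(-3,6 \right)},6 \right)} \right)} 12 + D{\left(6 \right)} = 2 \cdot 12 + \left(2 - 6\right) = 24 + \left(2 - 6\right) = 24 - 4 = 20$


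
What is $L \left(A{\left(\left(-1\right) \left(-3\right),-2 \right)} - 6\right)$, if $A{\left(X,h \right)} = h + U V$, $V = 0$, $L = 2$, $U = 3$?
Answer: $-16$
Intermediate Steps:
$A{\left(X,h \right)} = h$ ($A{\left(X,h \right)} = h + 3 \cdot 0 = h + 0 = h$)
$L \left(A{\left(\left(-1\right) \left(-3\right),-2 \right)} - 6\right) = 2 \left(-2 - 6\right) = 2 \left(-8\right) = -16$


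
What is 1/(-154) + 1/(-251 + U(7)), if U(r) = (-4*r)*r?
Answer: -601/68838 ≈ -0.0087306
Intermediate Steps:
U(r) = -4*r²
1/(-154) + 1/(-251 + U(7)) = 1/(-154) + 1/(-251 - 4*7²) = -1/154 + 1/(-251 - 4*49) = -1/154 + 1/(-251 - 196) = -1/154 + 1/(-447) = -1/154 - 1/447 = -601/68838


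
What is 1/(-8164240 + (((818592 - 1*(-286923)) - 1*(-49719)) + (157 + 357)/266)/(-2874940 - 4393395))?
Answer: -966688555/7892277521919579 ≈ -1.2249e-7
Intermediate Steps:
1/(-8164240 + (((818592 - 1*(-286923)) - 1*(-49719)) + (157 + 357)/266)/(-2874940 - 4393395)) = 1/(-8164240 + (((818592 + 286923) + 49719) + (1/266)*514)/(-7268335)) = 1/(-8164240 + ((1105515 + 49719) + 257/133)*(-1/7268335)) = 1/(-8164240 + (1155234 + 257/133)*(-1/7268335)) = 1/(-8164240 + (153646379/133)*(-1/7268335)) = 1/(-8164240 - 153646379/966688555) = 1/(-7892277521919579/966688555) = -966688555/7892277521919579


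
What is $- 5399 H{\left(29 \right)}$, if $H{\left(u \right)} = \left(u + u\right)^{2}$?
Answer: $-18162236$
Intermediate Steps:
$H{\left(u \right)} = 4 u^{2}$ ($H{\left(u \right)} = \left(2 u\right)^{2} = 4 u^{2}$)
$- 5399 H{\left(29 \right)} = - 5399 \cdot 4 \cdot 29^{2} = - 5399 \cdot 4 \cdot 841 = \left(-5399\right) 3364 = -18162236$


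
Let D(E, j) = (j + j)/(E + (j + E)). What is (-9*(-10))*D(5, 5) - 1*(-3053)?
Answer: 3113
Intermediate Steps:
D(E, j) = 2*j/(j + 2*E) (D(E, j) = (2*j)/(E + (E + j)) = (2*j)/(j + 2*E) = 2*j/(j + 2*E))
(-9*(-10))*D(5, 5) - 1*(-3053) = (-9*(-10))*(2*5/(5 + 2*5)) - 1*(-3053) = 90*(2*5/(5 + 10)) + 3053 = 90*(2*5/15) + 3053 = 90*(2*5*(1/15)) + 3053 = 90*(⅔) + 3053 = 60 + 3053 = 3113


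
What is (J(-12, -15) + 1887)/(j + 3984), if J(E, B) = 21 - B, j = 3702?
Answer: 641/2562 ≈ 0.25020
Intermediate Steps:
(J(-12, -15) + 1887)/(j + 3984) = ((21 - 1*(-15)) + 1887)/(3702 + 3984) = ((21 + 15) + 1887)/7686 = (36 + 1887)*(1/7686) = 1923*(1/7686) = 641/2562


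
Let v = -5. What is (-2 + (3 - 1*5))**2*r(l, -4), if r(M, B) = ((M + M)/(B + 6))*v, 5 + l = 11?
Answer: -480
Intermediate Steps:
l = 6 (l = -5 + 11 = 6)
r(M, B) = -10*M/(6 + B) (r(M, B) = ((M + M)/(B + 6))*(-5) = ((2*M)/(6 + B))*(-5) = (2*M/(6 + B))*(-5) = -10*M/(6 + B))
(-2 + (3 - 1*5))**2*r(l, -4) = (-2 + (3 - 1*5))**2*(-10*6/(6 - 4)) = (-2 + (3 - 5))**2*(-10*6/2) = (-2 - 2)**2*(-10*6*1/2) = (-4)**2*(-30) = 16*(-30) = -480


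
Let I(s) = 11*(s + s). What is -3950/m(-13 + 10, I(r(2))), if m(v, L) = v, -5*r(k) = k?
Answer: 3950/3 ≈ 1316.7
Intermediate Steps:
r(k) = -k/5
I(s) = 22*s (I(s) = 11*(2*s) = 22*s)
-3950/m(-13 + 10, I(r(2))) = -3950/(-13 + 10) = -3950/(-3) = -3950*(-⅓) = 3950/3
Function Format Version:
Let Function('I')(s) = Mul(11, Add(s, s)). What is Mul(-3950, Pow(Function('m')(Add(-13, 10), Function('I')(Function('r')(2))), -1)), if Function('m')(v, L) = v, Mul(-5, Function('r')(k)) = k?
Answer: Rational(3950, 3) ≈ 1316.7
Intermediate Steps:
Function('r')(k) = Mul(Rational(-1, 5), k)
Function('I')(s) = Mul(22, s) (Function('I')(s) = Mul(11, Mul(2, s)) = Mul(22, s))
Mul(-3950, Pow(Function('m')(Add(-13, 10), Function('I')(Function('r')(2))), -1)) = Mul(-3950, Pow(Add(-13, 10), -1)) = Mul(-3950, Pow(-3, -1)) = Mul(-3950, Rational(-1, 3)) = Rational(3950, 3)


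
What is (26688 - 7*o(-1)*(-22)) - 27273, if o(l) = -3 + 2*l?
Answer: -1355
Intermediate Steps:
(26688 - 7*o(-1)*(-22)) - 27273 = (26688 - 7*(-3 + 2*(-1))*(-22)) - 27273 = (26688 - 7*(-3 - 2)*(-22)) - 27273 = (26688 - 7*(-5)*(-22)) - 27273 = (26688 + 35*(-22)) - 27273 = (26688 - 770) - 27273 = 25918 - 27273 = -1355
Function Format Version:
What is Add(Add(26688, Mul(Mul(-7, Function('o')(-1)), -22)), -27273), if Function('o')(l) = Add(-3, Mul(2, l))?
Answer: -1355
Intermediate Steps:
Add(Add(26688, Mul(Mul(-7, Function('o')(-1)), -22)), -27273) = Add(Add(26688, Mul(Mul(-7, Add(-3, Mul(2, -1))), -22)), -27273) = Add(Add(26688, Mul(Mul(-7, Add(-3, -2)), -22)), -27273) = Add(Add(26688, Mul(Mul(-7, -5), -22)), -27273) = Add(Add(26688, Mul(35, -22)), -27273) = Add(Add(26688, -770), -27273) = Add(25918, -27273) = -1355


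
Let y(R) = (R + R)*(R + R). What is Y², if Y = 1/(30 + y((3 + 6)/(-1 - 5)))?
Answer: 1/1521 ≈ 0.00065746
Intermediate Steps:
y(R) = 4*R² (y(R) = (2*R)*(2*R) = 4*R²)
Y = 1/39 (Y = 1/(30 + 4*((3 + 6)/(-1 - 5))²) = 1/(30 + 4*(9/(-6))²) = 1/(30 + 4*(9*(-⅙))²) = 1/(30 + 4*(-3/2)²) = 1/(30 + 4*(9/4)) = 1/(30 + 9) = 1/39 ≈ 0.025641)
Y² = (1/39)² = 1/1521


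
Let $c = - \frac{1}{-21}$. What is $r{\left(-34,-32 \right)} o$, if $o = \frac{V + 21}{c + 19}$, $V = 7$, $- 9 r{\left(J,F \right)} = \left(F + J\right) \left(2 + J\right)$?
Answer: $- \frac{8624}{25} \approx -344.96$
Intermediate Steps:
$r{\left(J,F \right)} = - \frac{\left(2 + J\right) \left(F + J\right)}{9}$ ($r{\left(J,F \right)} = - \frac{\left(F + J\right) \left(2 + J\right)}{9} = - \frac{\left(2 + J\right) \left(F + J\right)}{9}$)
$c = \frac{1}{21}$ ($c = \left(-1\right) \left(- \frac{1}{21}\right) = \frac{1}{21} \approx 0.047619$)
$o = \frac{147}{100}$ ($o = \frac{7 + 21}{\frac{1}{21} + 19} = \frac{28}{\frac{400}{21}} = 28 \cdot \frac{21}{400} = \frac{147}{100} \approx 1.47$)
$r{\left(-34,-32 \right)} o = \left(\left(- \frac{2}{9}\right) \left(-32\right) - - \frac{68}{9} - \frac{\left(-34\right)^{2}}{9} - \left(- \frac{32}{9}\right) \left(-34\right)\right) \frac{147}{100} = \left(\frac{64}{9} + \frac{68}{9} - \frac{1156}{9} - \frac{1088}{9}\right) \frac{147}{100} = \left(- \frac{704}{3}\right) \frac{147}{100} = - \frac{8624}{25}$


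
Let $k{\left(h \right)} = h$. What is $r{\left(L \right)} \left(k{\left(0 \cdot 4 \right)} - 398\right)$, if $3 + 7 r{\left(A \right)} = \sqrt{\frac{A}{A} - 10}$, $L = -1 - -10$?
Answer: $\frac{1194}{7} - \frac{1194 i}{7} \approx 170.57 - 170.57 i$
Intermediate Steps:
$L = 9$ ($L = -1 + 10 = 9$)
$r{\left(A \right)} = - \frac{3}{7} + \frac{3 i}{7}$ ($r{\left(A \right)} = - \frac{3}{7} + \frac{\sqrt{\frac{A}{A} - 10}}{7} = - \frac{3}{7} + \frac{\sqrt{1 - 10}}{7} = - \frac{3}{7} + \frac{\sqrt{-9}}{7} = - \frac{3}{7} + \frac{3 i}{7}$)
$r{\left(L \right)} \left(k{\left(0 \cdot 4 \right)} - 398\right) = \left(- \frac{3}{7} + \frac{3 i}{7}\right) \left(0 \cdot 4 - 398\right) = \left(- \frac{3}{7} + \frac{3 i}{7}\right) \left(0 - 398\right) = \left(- \frac{3}{7} + \frac{3 i}{7}\right) \left(-398\right) = \frac{1194}{7} - \frac{1194 i}{7}$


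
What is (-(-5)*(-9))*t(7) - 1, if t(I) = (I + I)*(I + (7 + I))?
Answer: -13231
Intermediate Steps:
t(I) = 2*I*(7 + 2*I) (t(I) = (2*I)*(7 + 2*I) = 2*I*(7 + 2*I))
(-(-5)*(-9))*t(7) - 1 = (-(-5)*(-9))*(2*7*(7 + 2*7)) - 1 = (-1*45)*(2*7*(7 + 14)) - 1 = -90*7*21 - 1 = -45*294 - 1 = -13230 - 1 = -13231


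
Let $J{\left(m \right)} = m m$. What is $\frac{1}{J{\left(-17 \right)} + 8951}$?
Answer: $\frac{1}{9240} \approx 0.00010823$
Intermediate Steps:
$J{\left(m \right)} = m^{2}$
$\frac{1}{J{\left(-17 \right)} + 8951} = \frac{1}{\left(-17\right)^{2} + 8951} = \frac{1}{289 + 8951} = \frac{1}{9240}$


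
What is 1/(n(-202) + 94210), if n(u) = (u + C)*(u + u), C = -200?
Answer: 1/256618 ≈ 3.8968e-6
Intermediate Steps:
n(u) = 2*u*(-200 + u) (n(u) = (u - 200)*(u + u) = (-200 + u)*(2*u) = 2*u*(-200 + u))
1/(n(-202) + 94210) = 1/(2*(-202)*(-200 - 202) + 94210) = 1/(2*(-202)*(-402) + 94210) = 1/(162408 + 94210) = 1/256618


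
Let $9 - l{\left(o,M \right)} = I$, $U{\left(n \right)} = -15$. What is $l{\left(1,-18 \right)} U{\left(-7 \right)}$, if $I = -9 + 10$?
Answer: $-120$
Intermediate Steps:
$I = 1$
$l{\left(o,M \right)} = 8$ ($l{\left(o,M \right)} = 9 - 1 = 8$)
$l{\left(1,-18 \right)} U{\left(-7 \right)} = 8 \left(-15\right) = -120$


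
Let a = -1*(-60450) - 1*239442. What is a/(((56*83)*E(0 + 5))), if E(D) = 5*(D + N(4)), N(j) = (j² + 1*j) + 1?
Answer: -11187/37765 ≈ -0.29623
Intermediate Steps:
N(j) = 1 + j + j² (N(j) = (j² + j) + 1 = (j + j²) + 1 = 1 + j + j²)
E(D) = 105 + 5*D (E(D) = 5*(D + (1 + 4 + 4²)) = 5*(D + (1 + 4 + 16)) = 5*(D + 21) = 5*(21 + D) = 105 + 5*D)
a = -178992 (a = 60450 - 239442 = -178992)
a/(((56*83)*E(0 + 5))) = -178992*1/(4648*(105 + 5*(0 + 5))) = -178992*1/(4648*(105 + 5*5)) = -178992*1/(4648*(105 + 25)) = -178992/(4648*130) = -178992/604240 = -178992*1/604240 = -11187/37765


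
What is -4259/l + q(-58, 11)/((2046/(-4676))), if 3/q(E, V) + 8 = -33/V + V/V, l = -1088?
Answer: 8533467/1855040 ≈ 4.6002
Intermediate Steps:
q(E, V) = 3/(-7 - 33/V) (q(E, V) = 3/(-8 + (-33/V + V/V)) = 3/(-8 + (-33/V + 1)) = 3/(-8 + (1 - 33/V)) = 3/(-7 - 33/V))
-4259/l + q(-58, 11)/((2046/(-4676))) = -4259/(-1088) + (-3*11/(33 + 7*11))/((2046/(-4676))) = -4259*(-1/1088) + (-3*11/(33 + 77))/((2046*(-1/4676))) = 4259/1088 + (-3*11/110)/(-1023/2338) = 4259/1088 - 3*11*1/110*(-2338/1023) = 4259/1088 - 3/10*(-2338/1023) = 4259/1088 + 1169/1705 = 8533467/1855040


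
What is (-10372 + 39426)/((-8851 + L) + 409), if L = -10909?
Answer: -29054/19351 ≈ -1.5014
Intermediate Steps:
(-10372 + 39426)/((-8851 + L) + 409) = (-10372 + 39426)/((-8851 - 10909) + 409) = 29054/(-19760 + 409) = 29054/(-19351) = 29054*(-1/19351) = -29054/19351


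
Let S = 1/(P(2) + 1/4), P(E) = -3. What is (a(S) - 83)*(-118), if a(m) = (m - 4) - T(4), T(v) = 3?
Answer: 117292/11 ≈ 10663.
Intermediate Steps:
S = -4/11 (S = 1/(-3 + 1/4) = 1/(-3 + ¼) = 1/(-11/4) = -4/11 ≈ -0.36364)
a(m) = -7 + m (a(m) = (m - 4) - 1*3 = (-4 + m) - 3 = -7 + m)
(a(S) - 83)*(-118) = ((-7 - 4/11) - 83)*(-118) = (-81/11 - 83)*(-118) = -994/11*(-118) = 117292/11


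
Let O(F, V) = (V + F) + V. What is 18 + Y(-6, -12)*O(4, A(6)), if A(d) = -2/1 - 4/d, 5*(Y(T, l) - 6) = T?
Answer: 58/5 ≈ 11.600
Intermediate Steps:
Y(T, l) = 6 + T/5
A(d) = -2 - 4/d (A(d) = -2*1 - 4/d = -2 - 4/d)
O(F, V) = F + 2*V (O(F, V) = (F + V) + V = F + 2*V)
18 + Y(-6, -12)*O(4, A(6)) = 18 + (6 + (⅕)*(-6))*(4 + 2*(-2 - 4/6)) = 18 + (6 - 6/5)*(4 + 2*(-2 - 4*⅙)) = 18 + 24*(4 + 2*(-2 - ⅔))/5 = 18 + 24*(4 + 2*(-8/3))/5 = 18 + 24*(4 - 16/3)/5 = 18 + (24/5)*(-4/3) = 18 - 32/5 = 58/5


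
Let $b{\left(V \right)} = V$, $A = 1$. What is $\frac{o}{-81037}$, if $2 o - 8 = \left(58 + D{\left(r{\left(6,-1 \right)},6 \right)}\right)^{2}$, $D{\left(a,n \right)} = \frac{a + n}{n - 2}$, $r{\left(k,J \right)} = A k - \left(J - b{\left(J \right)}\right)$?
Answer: $- \frac{339}{14734} \approx -0.023008$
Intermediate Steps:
$r{\left(k,J \right)} = k$ ($r{\left(k,J \right)} = 1 k + \left(J - J\right) = k + 0 = k$)
$D{\left(a,n \right)} = \frac{a + n}{-2 + n}$
$o = \frac{3729}{2}$ ($o = 4 + \frac{\left(58 + \frac{6 + 6}{-2 + 6}\right)^{2}}{2} = 4 + \frac{\left(58 + \frac{1}{4} \cdot 12\right)^{2}}{2} = 4 + \frac{\left(58 + 3\right)^{2}}{2} = 4 + \frac{61^{2}}{2} = 4 + \frac{1}{2} \cdot 3721 = 4 + \frac{3721}{2} = \frac{3729}{2} \approx 1864.5$)
$\frac{o}{-81037} = \frac{3729}{2 \left(-81037\right)} = \frac{3729}{2} \left(- \frac{1}{81037}\right) = - \frac{339}{14734}$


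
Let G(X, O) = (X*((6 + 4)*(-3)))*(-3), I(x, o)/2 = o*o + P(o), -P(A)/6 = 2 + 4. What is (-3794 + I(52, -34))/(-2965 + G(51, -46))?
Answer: -1554/1625 ≈ -0.95631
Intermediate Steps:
P(A) = -36 (P(A) = -6*(2 + 4) = -6*6 = -36)
I(x, o) = -72 + 2*o**2 (I(x, o) = 2*(o*o - 36) = 2*(o**2 - 36) = 2*(-36 + o**2) = -72 + 2*o**2)
G(X, O) = 90*X (G(X, O) = (X*(10*(-3)))*(-3) = (X*(-30))*(-3) = -30*X*(-3) = 90*X)
(-3794 + I(52, -34))/(-2965 + G(51, -46)) = (-3794 + (-72 + 2*(-34)**2))/(-2965 + 90*51) = (-3794 + (-72 + 2*1156))/(-2965 + 4590) = (-3794 + (-72 + 2312))/1625 = (-3794 + 2240)*(1/1625) = -1554*1/1625 = -1554/1625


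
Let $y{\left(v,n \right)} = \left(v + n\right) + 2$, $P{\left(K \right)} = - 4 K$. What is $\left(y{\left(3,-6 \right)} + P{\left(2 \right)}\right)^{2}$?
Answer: $81$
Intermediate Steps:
$y{\left(v,n \right)} = 2 + n + v$ ($y{\left(v,n \right)} = \left(n + v\right) + 2 = 2 + n + v$)
$\left(y{\left(3,-6 \right)} + P{\left(2 \right)}\right)^{2} = \left(\left(2 - 6 + 3\right) - 8\right)^{2} = \left(-1 - 8\right)^{2} = \left(-9\right)^{2} = 81$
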